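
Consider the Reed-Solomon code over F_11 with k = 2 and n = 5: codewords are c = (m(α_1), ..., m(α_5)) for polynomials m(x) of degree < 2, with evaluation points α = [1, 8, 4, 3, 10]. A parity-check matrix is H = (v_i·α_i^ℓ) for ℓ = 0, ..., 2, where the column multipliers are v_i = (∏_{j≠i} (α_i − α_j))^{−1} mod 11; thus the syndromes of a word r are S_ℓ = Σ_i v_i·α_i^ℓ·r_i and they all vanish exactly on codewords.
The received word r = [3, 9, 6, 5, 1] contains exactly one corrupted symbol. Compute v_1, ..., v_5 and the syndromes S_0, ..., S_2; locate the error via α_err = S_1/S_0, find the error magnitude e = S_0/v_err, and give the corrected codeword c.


S = (9, 6, 4), error at position 2, error magnitude e = 10, c = [3, 10, 6, 5, 1].

Step 1: column multipliers v_i = (∏_{j≠i}(α_i − α_j))^{−1} mod 11.
  i = 1 (α = 1): (1−8)(1−4)(1−3)(1−10) = (−7)·(−3)·(−2)·(−9) = 378 ≡ 4, so v_1 = 4^{−1} = 3 (mod 11).
  i = 2 (α = 8): (8−1)(8−4)(8−3)(8−10) = 7·4·5·(−2) = −280 ≡ 6, so v_2 = 6^{−1} = 2 (mod 11).
  i = 3 (α = 4): (4−1)(4−8)(4−3)(4−10) = 3·(−4)·1·(−6) = 72 ≡ 6, so v_3 = 6^{−1} = 2 (mod 11).
  i = 4 (α = 3): (3−1)(3−8)(3−4)(3−10) = 2·(−5)·(−1)·(−7) = −70 ≡ 7, so v_4 = 7^{−1} = 8 (mod 11).
  i = 5 (α = 10): (10−1)(10−8)(10−4)(10−3) = 9·2·6·7 = 756 ≡ 8, so v_5 = 8^{−1} = 7 (mod 11).
  v = [3, 2, 2, 8, 7].
Step 2: syndromes of r = [3, 9, 6, 5, 1] (all sums mod 11).
  S_0 = Σ v_i r_i = 3·3 + 2·9 + 2·6 + 8·5 + 7·1 = 86 ≡ 9.
  S_1 = Σ v_i α_i r_i = 3·1·3 + 2·8·9 + 2·4·6 + 8·3·5 + 7·10·1 = 391 ≡ 6.
  α_i^2 mod 11 = [1, 9, 5, 9, 1].
  S_2 = Σ v_i α_i^2 r_i = 3·1·3 + 2·9·9 + 2·5·6 + 8·9·5 + 7·1·1 = 598 ≡ 4.
  S = (9, 6, 4) ≠ 0, so r is not a codeword (an error is present).
Step 3: locate the error. For a single error e at position i, S_ℓ = v_i·e·α_i^ℓ, so α_err = S_1/S_0.
  S_0^{−1} = 9^{−1} = 5 (mod 11), so α_err = 6·5 = 30 ≡ 8 = α_2. Error position i = 2.
  Consistency check: S_2/S_1 = 4·2 = 8 ≡ 8 = α_err ✓ (single-error assumption holds).
Step 4: error magnitude e = S_0/v_2 = S_0·∏_{j≠2}(α_2 − α_j) = 9·6 = 54 ≡ 10 (mod 11).
Step 5: correct position 2: c_2 = r_2 − e = 9 − 10 ≡ 10 (mod 11). Hence c = [3, 10, 6, 5, 1].
  Check: interpolating c through the α_i gives m(x) = 2 + 1·x (degree < 2) with m(α_i) = c_i for every i, so c is indeed a codeword.


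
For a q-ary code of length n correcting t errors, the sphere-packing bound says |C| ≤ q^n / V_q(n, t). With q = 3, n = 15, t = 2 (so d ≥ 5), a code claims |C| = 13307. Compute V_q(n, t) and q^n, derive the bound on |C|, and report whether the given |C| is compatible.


V_q(n, t) = 451, q^n = 14348907, Hamming bound = 31815, |C| = 13307 ≤ bound (satisfied).

Step 1: Compute V_q(n, t) = Σ_{j=0}^2 C(n, j) (q−1)^j.
  j = 0: C(15,0)·(2)^0 = 1·1 = 1.
  j = 1: C(15,1)·(2)^1 = 15·2 = 30.
  j = 2: C(15,2)·(2)^2 = 105·4 = 420.
  V_q(n, t) = 1 + 30 + 420 = 451.
Step 2: q^n = 3^15 = 14348907.
Step 3: Hamming bound ⌊q^n / V_q(n,t)⌋ = ⌊14348907/451⌋ = 31815.
Step 4: Compare |C| = 13307 to 31815: satisfied.
The claimed |C| lies below the Hamming bound.


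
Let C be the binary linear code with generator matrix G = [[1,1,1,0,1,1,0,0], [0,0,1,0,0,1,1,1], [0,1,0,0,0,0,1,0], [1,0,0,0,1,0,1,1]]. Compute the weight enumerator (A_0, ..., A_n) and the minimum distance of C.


Weight distribution: A_0 = 1, A_1 = 2, A_2 = 1, A_3 = 2, A_4 = 5, A_5 = 4, A_6 = 1. Minimum distance d = 1.

Enumerate all 2^4 = 16 messages m ∈ F_2^4.
For each, compute codeword c = mG in F_2^8, then tally its weight.
  m = 0000 → c = 00000000, weight = 0.
  m = 1000 → c = 11101100, weight = 5.
  m = 0100 → c = 00100111, weight = 4.
  m = 1100 → c = 11001011, weight = 5.
  m = 0010 → c = 01000010, weight = 2.
  m = 1010 → c = 10101110, weight = 5.
  m = 0110 → c = 01100101, weight = 4.
  m = 1110 → c = 10001001, weight = 3.
  m = 0001 → c = 10001011, weight = 4.
  m = 1001 → c = 01100111, weight = 5.
  m = 0101 → c = 10101100, weight = 4.
  m = 1101 → c = 01000000, weight = 1.
  m = 0011 → c = 11001001, weight = 4.
  m = 1011 → c = 00100101, weight = 3.
  m = 0111 → c = 11101110, weight = 6.
  m = 1111 → c = 00000010, weight = 1.
Tally weights:
  weight 0: 1 codewords.
  weight 1: 2 codewords.
  weight 2: 1 codewords.
  weight 3: 2 codewords.
  weight 4: 5 codewords.
  weight 5: 4 codewords.
  weight 6: 1 codewords.
Minimum distance d = smallest w > 0 with A_w > 0 = 1.
Sanity: Σ A_w = 16 = 2^4 = 16 ✓.


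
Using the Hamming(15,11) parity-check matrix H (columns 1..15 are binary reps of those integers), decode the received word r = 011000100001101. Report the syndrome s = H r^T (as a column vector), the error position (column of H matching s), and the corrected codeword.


s = (1, 0, 0, 0)^T, error position = 8, corrected codeword c = 011000110001101

Compute s = H r^T mod 2 one row at a time:
  s_1 = 0 + 0 + 0 + 0 + 1 + 1 + 0 + 1 = 3 ≡ 1 (mod 2).
  s_2 = 0 + 0 + 0 + 1 + 1 + 1 + 0 + 1 = 4 ≡ 0 (mod 2).
  s_3 = 1 + 1 + 0 + 1 + 0 + 0 + 0 + 1 = 4 ≡ 0 (mod 2).
  s_4 = 0 + 1 + 0 + 1 + 0 + 0 + 1 + 1 = 4 ≡ 0 (mod 2).
s = (1, 0, 0, 0)^T — this equals column 8 of H (binary 1000), so error is at position 8.
Correct: flip bit 8 of r = 011000100001101 to get c = 011000110001101.


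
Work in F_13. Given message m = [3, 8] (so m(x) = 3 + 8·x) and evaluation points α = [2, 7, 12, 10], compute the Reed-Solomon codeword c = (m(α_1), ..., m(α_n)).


c = [6, 7, 8, 5]

Message polynomial: m(x) = 3 + 8·x (mod 13).
For each evaluation point α_i, compute m(α_i) mod 13:
  α_1 = 2: Horner steps 8 → 6, so m(2) = 6.
  α_2 = 7: Horner steps 8 → 7, so m(7) = 7.
  α_3 = 12: Horner steps 8 → 8, so m(12) = 8.
  α_4 = 10: Horner steps 8 → 5, so m(10) = 5.
Codeword c = [6, 7, 8, 5] ∈ F_13^4.


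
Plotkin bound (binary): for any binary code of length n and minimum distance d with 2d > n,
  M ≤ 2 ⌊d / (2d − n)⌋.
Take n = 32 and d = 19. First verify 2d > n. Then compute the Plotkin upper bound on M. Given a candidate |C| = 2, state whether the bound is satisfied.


Plotkin bound M ≤ 6; given |C| = 2 ≤ bound (satisfied).

Check applicability: 2d = 38, n = 32.
2d − n = 6 > 0, so Plotkin applies.
Compute d/(2d−n) = 19/6 ≈ 3.1667.
⌊d/(2d−n)⌋ = 3.
Plotkin bound: M ≤ 2·3 = 6.
Given |C| = 2, check: satisfied.
This |C| is below the Plotkin bound.


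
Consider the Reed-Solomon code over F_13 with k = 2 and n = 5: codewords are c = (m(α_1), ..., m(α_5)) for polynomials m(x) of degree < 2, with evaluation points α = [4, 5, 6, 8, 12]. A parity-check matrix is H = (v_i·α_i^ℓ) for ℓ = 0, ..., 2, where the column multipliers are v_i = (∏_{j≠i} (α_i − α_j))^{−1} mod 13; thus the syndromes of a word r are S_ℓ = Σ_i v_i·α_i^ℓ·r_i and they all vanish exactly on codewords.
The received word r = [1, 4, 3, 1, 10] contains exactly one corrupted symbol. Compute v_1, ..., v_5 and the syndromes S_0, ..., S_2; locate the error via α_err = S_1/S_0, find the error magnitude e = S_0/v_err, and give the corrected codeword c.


S = (4, 3, 12), error at position 1, error magnitude e = 9, c = [5, 4, 3, 1, 10].

Step 1: column multipliers v_i = (∏_{j≠i}(α_i − α_j))^{−1} mod 13.
  i = 1 (α = 4): (4−5)(4−6)(4−8)(4−12) = (−1)·(−2)·(−4)·(−8) = 64 ≡ 12, so v_1 = 12^{−1} = 12 (mod 13).
  i = 2 (α = 5): (5−4)(5−6)(5−8)(5−12) = 1·(−1)·(−3)·(−7) = −21 ≡ 5, so v_2 = 5^{−1} = 8 (mod 13).
  i = 3 (α = 6): (6−4)(6−5)(6−8)(6−12) = 2·1·(−2)·(−6) = 24 ≡ 11, so v_3 = 11^{−1} = 6 (mod 13).
  i = 4 (α = 8): (8−4)(8−5)(8−6)(8−12) = 4·3·2·(−4) = −96 ≡ 8, so v_4 = 8^{−1} = 5 (mod 13).
  i = 5 (α = 12): (12−4)(12−5)(12−6)(12−8) = 8·7·6·4 = 1344 ≡ 5, so v_5 = 5^{−1} = 8 (mod 13).
  v = [12, 8, 6, 5, 8].
Step 2: syndromes of r = [1, 4, 3, 1, 10] (all sums mod 13).
  S_0 = Σ v_i r_i = 12·1 + 8·4 + 6·3 + 5·1 + 8·10 = 147 ≡ 4.
  S_1 = Σ v_i α_i r_i = 12·4·1 + 8·5·4 + 6·6·3 + 5·8·1 + 8·12·10 = 1316 ≡ 3.
  α_i^2 mod 13 = [3, 12, 10, 12, 1].
  S_2 = Σ v_i α_i^2 r_i = 12·3·1 + 8·12·4 + 6·10·3 + 5·12·1 + 8·1·10 = 740 ≡ 12.
  S = (4, 3, 12) ≠ 0, so r is not a codeword (an error is present).
Step 3: locate the error. For a single error e at position i, S_ℓ = v_i·e·α_i^ℓ, so α_err = S_1/S_0.
  S_0^{−1} = 4^{−1} = 10 (mod 13), so α_err = 3·10 = 30 ≡ 4 = α_1. Error position i = 1.
  Consistency check: S_2/S_1 = 12·9 = 108 ≡ 4 = α_err ✓ (single-error assumption holds).
Step 4: error magnitude e = S_0/v_1 = S_0·∏_{j≠1}(α_1 − α_j) = 4·12 = 48 ≡ 9 (mod 13).
Step 5: correct position 1: c_1 = r_1 − e = 1 − 9 ≡ 5 (mod 13). Hence c = [5, 4, 3, 1, 10].
  Check: interpolating c through the α_i gives m(x) = 9 + 12·x (degree < 2) with m(α_i) = c_i for every i, so c is indeed a codeword.


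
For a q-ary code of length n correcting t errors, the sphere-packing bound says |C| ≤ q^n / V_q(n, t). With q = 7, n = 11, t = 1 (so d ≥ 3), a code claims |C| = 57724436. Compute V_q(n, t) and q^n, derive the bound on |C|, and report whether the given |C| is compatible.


V_q(n, t) = 67, q^n = 1977326743, Hamming bound = 29512339, |C| = 57724436 > bound (violated).

Step 1: Compute V_q(n, t) = Σ_{j=0}^1 C(n, j) (q−1)^j.
  j = 0: C(11,0)·(6)^0 = 1·1 = 1.
  j = 1: C(11,1)·(6)^1 = 11·6 = 66.
  V_q(n, t) = 1 + 66 = 67.
Step 2: q^n = 7^11 = 1977326743.
Step 3: Hamming bound ⌊q^n / V_q(n,t)⌋ = ⌊1977326743/67⌋ = 29512339.
Step 4: Compare |C| = 57724436 to 29512339: violated.
The claimed |C| lies above the Hamming bound, so no 7-ary code of length 11 with d ≥ 3 can have 57724436 codewords.


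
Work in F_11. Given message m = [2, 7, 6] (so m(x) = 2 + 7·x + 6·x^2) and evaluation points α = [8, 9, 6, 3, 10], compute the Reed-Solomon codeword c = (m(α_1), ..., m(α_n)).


c = [2, 1, 7, 0, 1]

Message polynomial: m(x) = 2 + 7·x + 6·x^2 (mod 11).
For each evaluation point α_i, compute m(α_i) mod 11:
  α_1 = 8: Horner steps 6 → 0 → 2, so m(8) = 2.
  α_2 = 9: Horner steps 6 → 6 → 1, so m(9) = 1.
  α_3 = 6: Horner steps 6 → 10 → 7, so m(6) = 7.
  α_4 = 3: Horner steps 6 → 3 → 0, so m(3) = 0.
  α_5 = 10: Horner steps 6 → 1 → 1, so m(10) = 1.
Codeword c = [2, 1, 7, 0, 1] ∈ F_11^5.


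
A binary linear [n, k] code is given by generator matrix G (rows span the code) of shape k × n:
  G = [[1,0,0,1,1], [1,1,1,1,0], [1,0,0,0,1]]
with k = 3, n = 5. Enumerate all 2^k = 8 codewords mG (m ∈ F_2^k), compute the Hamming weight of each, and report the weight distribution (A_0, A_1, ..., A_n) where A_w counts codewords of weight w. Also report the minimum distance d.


Weight distribution: A_0 = 1, A_1 = 1, A_2 = 1, A_3 = 3, A_4 = 2. Minimum distance d = 1.

Enumerate all 2^3 = 8 messages m ∈ F_2^3.
For each, compute codeword c = mG in F_2^5, then tally its weight.
  m = 000 → c = 00000, weight = 0.
  m = 100 → c = 10011, weight = 3.
  m = 010 → c = 11110, weight = 4.
  m = 110 → c = 01101, weight = 3.
  m = 001 → c = 10001, weight = 2.
  m = 101 → c = 00010, weight = 1.
  m = 011 → c = 01111, weight = 4.
  m = 111 → c = 11100, weight = 3.
Tally weights:
  weight 0: 1 codewords.
  weight 1: 1 codewords.
  weight 2: 1 codewords.
  weight 3: 3 codewords.
  weight 4: 2 codewords.
Minimum distance d = smallest w > 0 with A_w > 0 = 1.
Sanity: Σ A_w = 8 = 2^3 = 8 ✓.


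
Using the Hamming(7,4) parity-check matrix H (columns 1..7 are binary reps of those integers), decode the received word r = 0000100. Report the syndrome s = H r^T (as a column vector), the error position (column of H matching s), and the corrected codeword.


s = (1, 0, 1)^T, error position = 5, corrected codeword c = 0000000

Compute s = H r^T mod 2 one row at a time:
  s_1 = 0 + 1 + 0 + 0 = 1 ≡ 1 (mod 2).
  s_2 = 0 + 0 + 0 + 0 = 0 ≡ 0 (mod 2).
  s_3 = 0 + 0 + 1 + 0 = 1 ≡ 1 (mod 2).
s = (1, 0, 1)^T — this equals column 5 of H (binary 101), so error is at position 5.
Correct: flip bit 5 of r = 0000100 to get c = 0000000.


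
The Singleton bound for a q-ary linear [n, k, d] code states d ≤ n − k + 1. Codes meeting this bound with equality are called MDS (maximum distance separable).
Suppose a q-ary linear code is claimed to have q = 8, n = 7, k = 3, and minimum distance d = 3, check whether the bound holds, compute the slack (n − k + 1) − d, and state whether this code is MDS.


Singleton RHS = n − k + 1 = 5, slack = 2, bound satisfied, not MDS.

Singleton bound: d ≤ n − k + 1.
Here n = 7, k = 3, so n − k + 1 = 5.
Given d = 3, check d ≤ 5: YES.
Slack = (n − k + 1) − d = 2.
The code is NOT MDS (slack = 2 > 0).
Description: the claimed parameters are [7, 3, 3]_8; such a code would be non-MDS.


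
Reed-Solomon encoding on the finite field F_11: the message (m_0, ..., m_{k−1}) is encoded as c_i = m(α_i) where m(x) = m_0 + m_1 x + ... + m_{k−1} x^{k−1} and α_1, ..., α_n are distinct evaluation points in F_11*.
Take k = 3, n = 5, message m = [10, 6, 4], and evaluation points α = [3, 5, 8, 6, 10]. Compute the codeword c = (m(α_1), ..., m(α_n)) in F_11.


c = [9, 8, 6, 3, 8]

Message polynomial: m(x) = 10 + 6·x + 4·x^2 (mod 11).
For each evaluation point α_i, compute m(α_i) mod 11:
  α_1 = 3: Horner steps 4 → 7 → 9, so m(3) = 9.
  α_2 = 5: Horner steps 4 → 4 → 8, so m(5) = 8.
  α_3 = 8: Horner steps 4 → 5 → 6, so m(8) = 6.
  α_4 = 6: Horner steps 4 → 8 → 3, so m(6) = 3.
  α_5 = 10: Horner steps 4 → 2 → 8, so m(10) = 8.
Codeword c = [9, 8, 6, 3, 8] ∈ F_11^5.


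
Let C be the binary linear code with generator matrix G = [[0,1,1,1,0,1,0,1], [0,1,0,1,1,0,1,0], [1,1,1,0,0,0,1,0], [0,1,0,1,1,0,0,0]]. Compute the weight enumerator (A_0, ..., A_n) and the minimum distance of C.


Weight distribution: A_0 = 1, A_1 = 1, A_3 = 2, A_4 = 5, A_5 = 5, A_6 = 2. Minimum distance d = 1.

Enumerate all 2^4 = 16 messages m ∈ F_2^4.
For each, compute codeword c = mG in F_2^8, then tally its weight.
  m = 0000 → c = 00000000, weight = 0.
  m = 1000 → c = 01110101, weight = 5.
  m = 0100 → c = 01011010, weight = 4.
  m = 1100 → c = 00101111, weight = 5.
  m = 0010 → c = 11100010, weight = 4.
  m = 1010 → c = 10010111, weight = 5.
  m = 0110 → c = 10111000, weight = 4.
  m = 1110 → c = 11001101, weight = 5.
  m = 0001 → c = 01011000, weight = 3.
  m = 1001 → c = 00101101, weight = 4.
  m = 0101 → c = 00000010, weight = 1.
  m = 1101 → c = 01110111, weight = 6.
  m = 0011 → c = 10111010, weight = 5.
  m = 1011 → c = 11001111, weight = 6.
  m = 0111 → c = 11100000, weight = 3.
  m = 1111 → c = 10010101, weight = 4.
Tally weights:
  weight 0: 1 codewords.
  weight 1: 1 codewords.
  weight 3: 2 codewords.
  weight 4: 5 codewords.
  weight 5: 5 codewords.
  weight 6: 2 codewords.
Minimum distance d = smallest w > 0 with A_w > 0 = 1.
Sanity: Σ A_w = 16 = 2^4 = 16 ✓.


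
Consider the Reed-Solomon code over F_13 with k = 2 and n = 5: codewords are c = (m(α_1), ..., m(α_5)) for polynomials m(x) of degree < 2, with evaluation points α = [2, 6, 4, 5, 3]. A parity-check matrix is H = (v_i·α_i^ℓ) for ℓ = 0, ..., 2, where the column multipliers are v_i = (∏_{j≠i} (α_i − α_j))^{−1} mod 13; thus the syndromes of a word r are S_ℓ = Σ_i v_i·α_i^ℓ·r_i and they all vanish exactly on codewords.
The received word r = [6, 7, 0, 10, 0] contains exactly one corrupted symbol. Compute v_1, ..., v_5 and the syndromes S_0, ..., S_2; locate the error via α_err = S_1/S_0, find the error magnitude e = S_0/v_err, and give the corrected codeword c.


S = (7, 8, 11), error at position 5, error magnitude e = 10, c = [6, 7, 0, 10, 3].

Step 1: column multipliers v_i = (∏_{j≠i}(α_i − α_j))^{−1} mod 13.
  i = 1 (α = 2): (2−6)(2−4)(2−5)(2−3) = (−4)·(−2)·(−3)·(−1) = 24 ≡ 11, so v_1 = 11^{−1} = 6 (mod 13).
  i = 2 (α = 6): (6−2)(6−4)(6−5)(6−3) = 4·2·1·3 = 24 ≡ 11, so v_2 = 11^{−1} = 6 (mod 13).
  i = 3 (α = 4): (4−2)(4−6)(4−5)(4−3) = 2·(−2)·(−1)·1 = 4 ≡ 4, so v_3 = 4^{−1} = 10 (mod 13).
  i = 4 (α = 5): (5−2)(5−6)(5−4)(5−3) = 3·(−1)·1·2 = −6 ≡ 7, so v_4 = 7^{−1} = 2 (mod 13).
  i = 5 (α = 3): (3−2)(3−6)(3−4)(3−5) = 1·(−3)·(−1)·(−2) = −6 ≡ 7, so v_5 = 7^{−1} = 2 (mod 13).
  v = [6, 6, 10, 2, 2].
Step 2: syndromes of r = [6, 7, 0, 10, 0] (all sums mod 13).
  S_0 = Σ v_i r_i = 6·6 + 6·7 + 10·0 + 2·10 + 2·0 = 98 ≡ 7.
  S_1 = Σ v_i α_i r_i = 6·2·6 + 6·6·7 + 10·4·0 + 2·5·10 + 2·3·0 = 424 ≡ 8.
  α_i^2 mod 13 = [4, 10, 3, 12, 9].
  S_2 = Σ v_i α_i^2 r_i = 6·4·6 + 6·10·7 + 10·3·0 + 2·12·10 + 2·9·0 = 804 ≡ 11.
  S = (7, 8, 11) ≠ 0, so r is not a codeword (an error is present).
Step 3: locate the error. For a single error e at position i, S_ℓ = v_i·e·α_i^ℓ, so α_err = S_1/S_0.
  S_0^{−1} = 7^{−1} = 2 (mod 13), so α_err = 8·2 = 16 ≡ 3 = α_5. Error position i = 5.
  Consistency check: S_2/S_1 = 11·5 = 55 ≡ 3 = α_err ✓ (single-error assumption holds).
Step 4: error magnitude e = S_0/v_5 = S_0·∏_{j≠5}(α_5 − α_j) = 7·7 = 49 ≡ 10 (mod 13).
Step 5: correct position 5: c_5 = r_5 − e = 0 − 10 ≡ 3 (mod 13). Hence c = [6, 7, 0, 10, 3].
  Check: interpolating c through the α_i gives m(x) = 12 + 10·x (degree < 2) with m(α_i) = c_i for every i, so c is indeed a codeword.


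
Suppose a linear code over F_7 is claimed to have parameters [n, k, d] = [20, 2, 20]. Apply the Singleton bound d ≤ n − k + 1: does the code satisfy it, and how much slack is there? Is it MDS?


Singleton RHS = n − k + 1 = 19, slack = -1, bound violated (no such code; not MDS).

Singleton bound: d ≤ n − k + 1.
Here n = 20, k = 2, so n − k + 1 = 19.
Given d = 20, check d ≤ 19: NO.
Slack = (n − k + 1) − d = -1.
The slack is negative: d = 20 exceeds n − k + 1 = 19 by 1, so the Singleton bound is violated and no linear [20, 2, 20]_7 code can exist. In particular it is not MDS (MDS requires d = n − k + 1 exactly).
Description: the claimed parameters are [20, 2, 20]_7; such a code would be impossible (violates the Singleton bound).


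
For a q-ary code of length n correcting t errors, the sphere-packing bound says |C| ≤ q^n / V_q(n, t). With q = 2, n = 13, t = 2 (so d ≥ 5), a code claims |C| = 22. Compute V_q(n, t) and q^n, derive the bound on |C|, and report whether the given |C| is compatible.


V_q(n, t) = 92, q^n = 8192, Hamming bound = 89, |C| = 22 ≤ bound (satisfied).

Step 1: Compute V_q(n, t) = Σ_{j=0}^2 C(n, j) (q−1)^j.
  j = 0: C(13,0)·(1)^0 = 1·1 = 1.
  j = 1: C(13,1)·(1)^1 = 13·1 = 13.
  j = 2: C(13,2)·(1)^2 = 78·1 = 78.
  V_q(n, t) = 1 + 13 + 78 = 92.
Step 2: q^n = 2^13 = 8192.
Step 3: Hamming bound ⌊q^n / V_q(n,t)⌋ = ⌊8192/92⌋ = 89.
Step 4: Compare |C| = 22 to 89: satisfied.
The claimed |C| lies below the Hamming bound.


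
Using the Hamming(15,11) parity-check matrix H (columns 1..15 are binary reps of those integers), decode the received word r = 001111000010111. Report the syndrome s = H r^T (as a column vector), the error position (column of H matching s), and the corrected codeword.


s = (0, 0, 1, 1)^T, error position = 3, corrected codeword c = 000111000010111

Compute s = H r^T mod 2 one row at a time:
  s_1 = 0 + 0 + 0 + 1 + 0 + 1 + 1 + 1 = 4 ≡ 0 (mod 2).
  s_2 = 1 + 1 + 1 + 0 + 0 + 1 + 1 + 1 = 6 ≡ 0 (mod 2).
  s_3 = 0 + 1 + 1 + 0 + 0 + 1 + 1 + 1 = 5 ≡ 1 (mod 2).
  s_4 = 0 + 1 + 1 + 0 + 0 + 1 + 1 + 1 = 5 ≡ 1 (mod 2).
s = (0, 0, 1, 1)^T — this equals column 3 of H (binary 0011), so error is at position 3.
Correct: flip bit 3 of r = 001111000010111 to get c = 000111000010111.


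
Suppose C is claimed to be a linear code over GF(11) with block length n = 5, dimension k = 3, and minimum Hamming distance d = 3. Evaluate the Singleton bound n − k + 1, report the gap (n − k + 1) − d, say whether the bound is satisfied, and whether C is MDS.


Singleton RHS = n − k + 1 = 3, slack = 0, bound satisfied, MDS.

Singleton bound: d ≤ n − k + 1.
Here n = 5, k = 3, so n − k + 1 = 3.
Given d = 3, check d ≤ 3: YES.
Slack = (n − k + 1) − d = 0.
The code is MDS (slack = 0).
Description: the claimed parameters are [5, 3, 3]_11; such a code would be MDS (meets Singleton bound).


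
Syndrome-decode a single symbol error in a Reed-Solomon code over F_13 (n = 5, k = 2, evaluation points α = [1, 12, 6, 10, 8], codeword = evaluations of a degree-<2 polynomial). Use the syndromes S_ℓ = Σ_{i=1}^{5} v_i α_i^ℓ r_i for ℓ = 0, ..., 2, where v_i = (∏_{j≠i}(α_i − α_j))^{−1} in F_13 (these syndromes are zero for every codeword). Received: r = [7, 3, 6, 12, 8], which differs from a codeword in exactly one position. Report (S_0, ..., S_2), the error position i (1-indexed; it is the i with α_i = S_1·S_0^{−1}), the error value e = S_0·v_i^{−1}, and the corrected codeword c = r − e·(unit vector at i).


S = (4, 11, 1), error at position 3, error magnitude e = 2, c = [7, 3, 4, 12, 8].

Step 1: column multipliers v_i = (∏_{j≠i}(α_i − α_j))^{−1} mod 13.
  i = 1 (α = 1): (1−12)(1−6)(1−10)(1−8) = (−11)·(−5)·(−9)·(−7) = 3465 ≡ 7, so v_1 = 7^{−1} = 2 (mod 13).
  i = 2 (α = 12): (12−1)(12−6)(12−10)(12−8) = 11·6·2·4 = 528 ≡ 8, so v_2 = 8^{−1} = 5 (mod 13).
  i = 3 (α = 6): (6−1)(6−12)(6−10)(6−8) = 5·(−6)·(−4)·(−2) = −240 ≡ 7, so v_3 = 7^{−1} = 2 (mod 13).
  i = 4 (α = 10): (10−1)(10−12)(10−6)(10−8) = 9·(−2)·4·2 = −144 ≡ 12, so v_4 = 12^{−1} = 12 (mod 13).
  i = 5 (α = 8): (8−1)(8−12)(8−6)(8−10) = 7·(−4)·2·(−2) = 112 ≡ 8, so v_5 = 8^{−1} = 5 (mod 13).
  v = [2, 5, 2, 12, 5].
Step 2: syndromes of r = [7, 3, 6, 12, 8] (all sums mod 13).
  S_0 = Σ v_i r_i = 2·7 + 5·3 + 2·6 + 12·12 + 5·8 = 225 ≡ 4.
  S_1 = Σ v_i α_i r_i = 2·1·7 + 5·12·3 + 2·6·6 + 12·10·12 + 5·8·8 = 2026 ≡ 11.
  α_i^2 mod 13 = [1, 1, 10, 9, 12].
  S_2 = Σ v_i α_i^2 r_i = 2·1·7 + 5·1·3 + 2·10·6 + 12·9·12 + 5·12·8 = 1925 ≡ 1.
  S = (4, 11, 1) ≠ 0, so r is not a codeword (an error is present).
Step 3: locate the error. For a single error e at position i, S_ℓ = v_i·e·α_i^ℓ, so α_err = S_1/S_0.
  S_0^{−1} = 4^{−1} = 10 (mod 13), so α_err = 11·10 = 110 ≡ 6 = α_3. Error position i = 3.
  Consistency check: S_2/S_1 = 1·6 = 6 ≡ 6 = α_err ✓ (single-error assumption holds).
Step 4: error magnitude e = S_0/v_3 = S_0·∏_{j≠3}(α_3 − α_j) = 4·7 = 28 ≡ 2 (mod 13).
Step 5: correct position 3: c_3 = r_3 − e = 6 − 2 ≡ 4 (mod 13). Hence c = [7, 3, 4, 12, 8].
  Check: interpolating c through the α_i gives m(x) = 5 + 2·x (degree < 2) with m(α_i) = c_i for every i, so c is indeed a codeword.


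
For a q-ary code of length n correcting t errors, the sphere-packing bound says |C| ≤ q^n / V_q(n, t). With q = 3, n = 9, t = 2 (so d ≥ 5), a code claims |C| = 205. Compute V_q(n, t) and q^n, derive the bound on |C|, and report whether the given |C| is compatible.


V_q(n, t) = 163, q^n = 19683, Hamming bound = 120, |C| = 205 > bound (violated).

Step 1: Compute V_q(n, t) = Σ_{j=0}^2 C(n, j) (q−1)^j.
  j = 0: C(9,0)·(2)^0 = 1·1 = 1.
  j = 1: C(9,1)·(2)^1 = 9·2 = 18.
  j = 2: C(9,2)·(2)^2 = 36·4 = 144.
  V_q(n, t) = 1 + 18 + 144 = 163.
Step 2: q^n = 3^9 = 19683.
Step 3: Hamming bound ⌊q^n / V_q(n,t)⌋ = ⌊19683/163⌋ = 120.
Step 4: Compare |C| = 205 to 120: violated.
The claimed |C| lies above the Hamming bound, so no 3-ary code of length 9 with d ≥ 5 can have 205 codewords.


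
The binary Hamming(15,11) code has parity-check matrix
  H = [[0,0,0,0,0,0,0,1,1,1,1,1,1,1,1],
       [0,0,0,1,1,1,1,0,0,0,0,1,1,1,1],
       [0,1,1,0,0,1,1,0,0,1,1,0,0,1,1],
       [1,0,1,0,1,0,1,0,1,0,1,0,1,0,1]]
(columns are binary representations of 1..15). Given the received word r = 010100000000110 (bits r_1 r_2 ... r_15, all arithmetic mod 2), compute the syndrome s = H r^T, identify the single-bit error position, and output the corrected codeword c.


s = (0, 1, 0, 1)^T, error position = 5, corrected codeword c = 010110000000110

Compute s = H r^T mod 2 one row at a time:
  s_1 = 0 + 0 + 0 + 0 + 0 + 1 + 1 + 0 = 2 ≡ 0 (mod 2).
  s_2 = 1 + 0 + 0 + 0 + 0 + 1 + 1 + 0 = 3 ≡ 1 (mod 2).
  s_3 = 1 + 0 + 0 + 0 + 0 + 0 + 1 + 0 = 2 ≡ 0 (mod 2).
  s_4 = 0 + 0 + 0 + 0 + 0 + 0 + 1 + 0 = 1 ≡ 1 (mod 2).
s = (0, 1, 0, 1)^T — this equals column 5 of H (binary 0101), so error is at position 5.
Correct: flip bit 5 of r = 010100000000110 to get c = 010110000000110.


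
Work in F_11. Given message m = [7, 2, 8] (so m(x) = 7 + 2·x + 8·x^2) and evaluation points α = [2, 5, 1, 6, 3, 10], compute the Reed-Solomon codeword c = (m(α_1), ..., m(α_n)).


c = [10, 8, 6, 10, 8, 2]

Message polynomial: m(x) = 7 + 2·x + 8·x^2 (mod 11).
For each evaluation point α_i, compute m(α_i) mod 11:
  α_1 = 2: Horner steps 8 → 7 → 10, so m(2) = 10.
  α_2 = 5: Horner steps 8 → 9 → 8, so m(5) = 8.
  α_3 = 1: Horner steps 8 → 10 → 6, so m(1) = 6.
  α_4 = 6: Horner steps 8 → 6 → 10, so m(6) = 10.
  α_5 = 3: Horner steps 8 → 4 → 8, so m(3) = 8.
  α_6 = 10: Horner steps 8 → 5 → 2, so m(10) = 2.
Codeword c = [10, 8, 6, 10, 8, 2] ∈ F_11^6.


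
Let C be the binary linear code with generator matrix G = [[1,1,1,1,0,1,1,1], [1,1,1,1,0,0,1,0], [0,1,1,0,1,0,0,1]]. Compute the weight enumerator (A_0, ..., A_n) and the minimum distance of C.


Weight distribution: A_0 = 1, A_2 = 1, A_4 = 2, A_5 = 3, A_7 = 1. Minimum distance d = 2.

Enumerate all 2^3 = 8 messages m ∈ F_2^3.
For each, compute codeword c = mG in F_2^8, then tally its weight.
  m = 000 → c = 00000000, weight = 0.
  m = 100 → c = 11110111, weight = 7.
  m = 010 → c = 11110010, weight = 5.
  m = 110 → c = 00000101, weight = 2.
  m = 001 → c = 01101001, weight = 4.
  m = 101 → c = 10011110, weight = 5.
  m = 011 → c = 10011011, weight = 5.
  m = 111 → c = 01101100, weight = 4.
Tally weights:
  weight 0: 1 codewords.
  weight 2: 1 codewords.
  weight 4: 2 codewords.
  weight 5: 3 codewords.
  weight 7: 1 codewords.
Minimum distance d = smallest w > 0 with A_w > 0 = 2.
Sanity: Σ A_w = 8 = 2^3 = 8 ✓.


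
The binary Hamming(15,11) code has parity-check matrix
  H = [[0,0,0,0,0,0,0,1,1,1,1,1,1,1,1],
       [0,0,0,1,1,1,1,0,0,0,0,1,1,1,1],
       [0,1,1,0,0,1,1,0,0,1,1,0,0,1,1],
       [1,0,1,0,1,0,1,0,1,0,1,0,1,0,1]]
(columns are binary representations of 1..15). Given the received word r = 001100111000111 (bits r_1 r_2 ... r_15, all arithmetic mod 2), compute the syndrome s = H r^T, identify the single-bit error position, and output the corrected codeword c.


s = (1, 1, 0, 1)^T, error position = 13, corrected codeword c = 001100111000011

Compute s = H r^T mod 2 one row at a time:
  s_1 = 1 + 1 + 0 + 0 + 0 + 1 + 1 + 1 = 5 ≡ 1 (mod 2).
  s_2 = 1 + 0 + 0 + 1 + 0 + 1 + 1 + 1 = 5 ≡ 1 (mod 2).
  s_3 = 0 + 1 + 0 + 1 + 0 + 0 + 1 + 1 = 4 ≡ 0 (mod 2).
  s_4 = 0 + 1 + 0 + 1 + 1 + 0 + 1 + 1 = 5 ≡ 1 (mod 2).
s = (1, 1, 0, 1)^T — this equals column 13 of H (binary 1101), so error is at position 13.
Correct: flip bit 13 of r = 001100111000111 to get c = 001100111000011.


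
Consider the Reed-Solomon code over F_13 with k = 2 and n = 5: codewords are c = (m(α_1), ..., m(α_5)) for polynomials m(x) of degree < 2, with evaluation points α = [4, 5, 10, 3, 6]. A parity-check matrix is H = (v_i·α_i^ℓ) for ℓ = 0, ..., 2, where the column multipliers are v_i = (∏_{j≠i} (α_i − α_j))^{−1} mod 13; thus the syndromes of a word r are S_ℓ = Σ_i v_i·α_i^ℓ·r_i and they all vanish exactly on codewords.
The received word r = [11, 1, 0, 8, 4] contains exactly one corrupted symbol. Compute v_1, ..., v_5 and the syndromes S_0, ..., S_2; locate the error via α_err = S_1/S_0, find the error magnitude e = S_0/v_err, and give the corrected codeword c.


S = (11, 6, 8), error at position 3, error magnitude e = 10, c = [11, 1, 3, 8, 4].

Step 1: column multipliers v_i = (∏_{j≠i}(α_i − α_j))^{−1} mod 13.
  i = 1 (α = 4): (4−5)(4−10)(4−3)(4−6) = (−1)·(−6)·1·(−2) = −12 ≡ 1, so v_1 = 1^{−1} = 1 (mod 13).
  i = 2 (α = 5): (5−4)(5−10)(5−3)(5−6) = 1·(−5)·2·(−1) = 10 ≡ 10, so v_2 = 10^{−1} = 4 (mod 13).
  i = 3 (α = 10): (10−4)(10−5)(10−3)(10−6) = 6·5·7·4 = 840 ≡ 8, so v_3 = 8^{−1} = 5 (mod 13).
  i = 4 (α = 3): (3−4)(3−5)(3−10)(3−6) = (−1)·(−2)·(−7)·(−3) = 42 ≡ 3, so v_4 = 3^{−1} = 9 (mod 13).
  i = 5 (α = 6): (6−4)(6−5)(6−10)(6−3) = 2·1·(−4)·3 = −24 ≡ 2, so v_5 = 2^{−1} = 7 (mod 13).
  v = [1, 4, 5, 9, 7].
Step 2: syndromes of r = [11, 1, 0, 8, 4] (all sums mod 13).
  S_0 = Σ v_i r_i = 1·11 + 4·1 + 5·0 + 9·8 + 7·4 = 115 ≡ 11.
  S_1 = Σ v_i α_i r_i = 1·4·11 + 4·5·1 + 5·10·0 + 9·3·8 + 7·6·4 = 448 ≡ 6.
  α_i^2 mod 13 = [3, 12, 9, 9, 10].
  S_2 = Σ v_i α_i^2 r_i = 1·3·11 + 4·12·1 + 5·9·0 + 9·9·8 + 7·10·4 = 1009 ≡ 8.
  S = (11, 6, 8) ≠ 0, so r is not a codeword (an error is present).
Step 3: locate the error. For a single error e at position i, S_ℓ = v_i·e·α_i^ℓ, so α_err = S_1/S_0.
  S_0^{−1} = 11^{−1} = 6 (mod 13), so α_err = 6·6 = 36 ≡ 10 = α_3. Error position i = 3.
  Consistency check: S_2/S_1 = 8·11 = 88 ≡ 10 = α_err ✓ (single-error assumption holds).
Step 4: error magnitude e = S_0/v_3 = S_0·∏_{j≠3}(α_3 − α_j) = 11·8 = 88 ≡ 10 (mod 13).
Step 5: correct position 3: c_3 = r_3 − e = 0 − 10 ≡ 3 (mod 13). Hence c = [11, 1, 3, 8, 4].
  Check: interpolating c through the α_i gives m(x) = 12 + 3·x (degree < 2) with m(α_i) = c_i for every i, so c is indeed a codeword.


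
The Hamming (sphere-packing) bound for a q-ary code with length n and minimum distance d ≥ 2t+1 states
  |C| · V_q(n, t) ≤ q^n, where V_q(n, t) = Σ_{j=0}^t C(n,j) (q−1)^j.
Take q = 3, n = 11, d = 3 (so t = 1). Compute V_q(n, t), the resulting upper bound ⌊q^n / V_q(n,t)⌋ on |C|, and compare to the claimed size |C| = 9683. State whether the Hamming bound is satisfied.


V_q(n, t) = 23, q^n = 177147, Hamming bound = 7702, |C| = 9683 > bound (violated).

Step 1: Compute V_q(n, t) = Σ_{j=0}^1 C(n, j) (q−1)^j.
  j = 0: C(11,0)·(2)^0 = 1·1 = 1.
  j = 1: C(11,1)·(2)^1 = 11·2 = 22.
  V_q(n, t) = 1 + 22 = 23.
Step 2: q^n = 3^11 = 177147.
Step 3: Hamming bound ⌊q^n / V_q(n,t)⌋ = ⌊177147/23⌋ = 7702.
Step 4: Compare |C| = 9683 to 7702: violated.
The claimed |C| lies above the Hamming bound, so no 3-ary code of length 11 with d ≥ 3 can have 9683 codewords.


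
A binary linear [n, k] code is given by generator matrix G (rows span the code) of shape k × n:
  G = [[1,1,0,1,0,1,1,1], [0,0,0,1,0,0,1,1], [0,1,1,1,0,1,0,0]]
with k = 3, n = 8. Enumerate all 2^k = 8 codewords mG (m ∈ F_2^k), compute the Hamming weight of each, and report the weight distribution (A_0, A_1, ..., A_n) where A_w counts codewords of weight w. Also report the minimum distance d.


Weight distribution: A_0 = 1, A_3 = 3, A_4 = 2, A_5 = 1, A_6 = 1. Minimum distance d = 3.

Enumerate all 2^3 = 8 messages m ∈ F_2^3.
For each, compute codeword c = mG in F_2^8, then tally its weight.
  m = 000 → c = 00000000, weight = 0.
  m = 100 → c = 11010111, weight = 6.
  m = 010 → c = 00010011, weight = 3.
  m = 110 → c = 11000100, weight = 3.
  m = 001 → c = 01110100, weight = 4.
  m = 101 → c = 10100011, weight = 4.
  m = 011 → c = 01100111, weight = 5.
  m = 111 → c = 10110000, weight = 3.
Tally weights:
  weight 0: 1 codewords.
  weight 3: 3 codewords.
  weight 4: 2 codewords.
  weight 5: 1 codewords.
  weight 6: 1 codewords.
Minimum distance d = smallest w > 0 with A_w > 0 = 3.
Sanity: Σ A_w = 8 = 2^3 = 8 ✓.


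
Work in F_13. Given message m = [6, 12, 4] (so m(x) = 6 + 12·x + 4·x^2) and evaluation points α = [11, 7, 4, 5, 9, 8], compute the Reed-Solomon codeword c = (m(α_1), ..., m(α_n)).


c = [11, 0, 1, 10, 9, 7]

Message polynomial: m(x) = 6 + 12·x + 4·x^2 (mod 13).
For each evaluation point α_i, compute m(α_i) mod 13:
  α_1 = 11: Horner steps 4 → 4 → 11, so m(11) = 11.
  α_2 = 7: Horner steps 4 → 1 → 0, so m(7) = 0.
  α_3 = 4: Horner steps 4 → 2 → 1, so m(4) = 1.
  α_4 = 5: Horner steps 4 → 6 → 10, so m(5) = 10.
  α_5 = 9: Horner steps 4 → 9 → 9, so m(9) = 9.
  α_6 = 8: Horner steps 4 → 5 → 7, so m(8) = 7.
Codeword c = [11, 0, 1, 10, 9, 7] ∈ F_13^6.


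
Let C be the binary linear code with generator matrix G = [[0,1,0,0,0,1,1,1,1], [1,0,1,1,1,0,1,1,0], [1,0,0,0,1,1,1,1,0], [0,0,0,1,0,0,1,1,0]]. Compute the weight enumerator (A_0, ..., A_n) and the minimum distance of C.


Weight distribution: A_0 = 1, A_3 = 4, A_4 = 4, A_5 = 2, A_6 = 2, A_7 = 2, A_8 = 1. Minimum distance d = 3.

Enumerate all 2^4 = 16 messages m ∈ F_2^4.
For each, compute codeword c = mG in F_2^9, then tally its weight.
  m = 0000 → c = 000000000, weight = 0.
  m = 1000 → c = 010001111, weight = 5.
  m = 0100 → c = 101110110, weight = 6.
  m = 1100 → c = 111111001, weight = 7.
  m = 0010 → c = 100011110, weight = 5.
  m = 1010 → c = 110010001, weight = 4.
  m = 0110 → c = 001101000, weight = 3.
  m = 1110 → c = 011100111, weight = 6.
  m = 0001 → c = 000100110, weight = 3.
  m = 1001 → c = 010101001, weight = 4.
  m = 0101 → c = 101010000, weight = 3.
  m = 1101 → c = 111011111, weight = 8.
  m = 0011 → c = 100111000, weight = 4.
  m = 1011 → c = 110110111, weight = 7.
  m = 0111 → c = 001001110, weight = 4.
  m = 1111 → c = 011000001, weight = 3.
Tally weights:
  weight 0: 1 codewords.
  weight 3: 4 codewords.
  weight 4: 4 codewords.
  weight 5: 2 codewords.
  weight 6: 2 codewords.
  weight 7: 2 codewords.
  weight 8: 1 codewords.
Minimum distance d = smallest w > 0 with A_w > 0 = 3.
Sanity: Σ A_w = 16 = 2^4 = 16 ✓.


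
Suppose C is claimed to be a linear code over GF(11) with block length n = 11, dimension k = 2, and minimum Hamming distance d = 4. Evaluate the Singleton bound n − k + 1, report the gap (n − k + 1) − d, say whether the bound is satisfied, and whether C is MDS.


Singleton RHS = n − k + 1 = 10, slack = 6, bound satisfied, not MDS.

Singleton bound: d ≤ n − k + 1.
Here n = 11, k = 2, so n − k + 1 = 10.
Given d = 4, check d ≤ 10: YES.
Slack = (n − k + 1) − d = 6.
The code is NOT MDS (slack = 6 > 0).
Description: the claimed parameters are [11, 2, 4]_11; such a code would be non-MDS.


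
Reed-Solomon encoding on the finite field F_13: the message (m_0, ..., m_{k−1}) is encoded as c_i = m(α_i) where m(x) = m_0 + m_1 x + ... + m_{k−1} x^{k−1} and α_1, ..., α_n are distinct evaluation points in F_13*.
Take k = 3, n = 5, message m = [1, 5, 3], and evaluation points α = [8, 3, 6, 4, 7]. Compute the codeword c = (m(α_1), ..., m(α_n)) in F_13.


c = [12, 4, 9, 4, 1]

Message polynomial: m(x) = 1 + 5·x + 3·x^2 (mod 13).
For each evaluation point α_i, compute m(α_i) mod 13:
  α_1 = 8: Horner steps 3 → 3 → 12, so m(8) = 12.
  α_2 = 3: Horner steps 3 → 1 → 4, so m(3) = 4.
  α_3 = 6: Horner steps 3 → 10 → 9, so m(6) = 9.
  α_4 = 4: Horner steps 3 → 4 → 4, so m(4) = 4.
  α_5 = 7: Horner steps 3 → 0 → 1, so m(7) = 1.
Codeword c = [12, 4, 9, 4, 1] ∈ F_13^5.


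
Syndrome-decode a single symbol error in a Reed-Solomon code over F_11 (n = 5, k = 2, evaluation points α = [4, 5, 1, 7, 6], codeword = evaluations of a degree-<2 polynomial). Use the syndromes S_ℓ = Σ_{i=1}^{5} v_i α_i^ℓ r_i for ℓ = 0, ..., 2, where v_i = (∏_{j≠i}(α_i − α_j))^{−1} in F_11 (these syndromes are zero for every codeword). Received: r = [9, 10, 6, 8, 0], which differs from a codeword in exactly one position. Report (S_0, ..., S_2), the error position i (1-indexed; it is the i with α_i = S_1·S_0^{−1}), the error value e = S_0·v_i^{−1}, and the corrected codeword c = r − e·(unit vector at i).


S = (6, 9, 8), error at position 4, error magnitude e = 7, c = [9, 10, 6, 1, 0].

Step 1: column multipliers v_i = (∏_{j≠i}(α_i − α_j))^{−1} mod 11.
  i = 1 (α = 4): (4−5)(4−1)(4−7)(4−6) = (−1)·3·(−3)·(−2) = −18 ≡ 4, so v_1 = 4^{−1} = 3 (mod 11).
  i = 2 (α = 5): (5−4)(5−1)(5−7)(5−6) = 1·4·(−2)·(−1) = 8 ≡ 8, so v_2 = 8^{−1} = 7 (mod 11).
  i = 3 (α = 1): (1−4)(1−5)(1−7)(1−6) = (−3)·(−4)·(−6)·(−5) = 360 ≡ 8, so v_3 = 8^{−1} = 7 (mod 11).
  i = 4 (α = 7): (7−4)(7−5)(7−1)(7−6) = 3·2·6·1 = 36 ≡ 3, so v_4 = 3^{−1} = 4 (mod 11).
  i = 5 (α = 6): (6−4)(6−5)(6−1)(6−7) = 2·1·5·(−1) = −10 ≡ 1, so v_5 = 1^{−1} = 1 (mod 11).
  v = [3, 7, 7, 4, 1].
Step 2: syndromes of r = [9, 10, 6, 8, 0] (all sums mod 11).
  S_0 = Σ v_i r_i = 3·9 + 7·10 + 7·6 + 4·8 + 1·0 = 171 ≡ 6.
  S_1 = Σ v_i α_i r_i = 3·4·9 + 7·5·10 + 7·1·6 + 4·7·8 + 1·6·0 = 724 ≡ 9.
  α_i^2 mod 11 = [5, 3, 1, 5, 3].
  S_2 = Σ v_i α_i^2 r_i = 3·5·9 + 7·3·10 + 7·1·6 + 4·5·8 + 1·3·0 = 547 ≡ 8.
  S = (6, 9, 8) ≠ 0, so r is not a codeword (an error is present).
Step 3: locate the error. For a single error e at position i, S_ℓ = v_i·e·α_i^ℓ, so α_err = S_1/S_0.
  S_0^{−1} = 6^{−1} = 2 (mod 11), so α_err = 9·2 = 18 ≡ 7 = α_4. Error position i = 4.
  Consistency check: S_2/S_1 = 8·5 = 40 ≡ 7 = α_err ✓ (single-error assumption holds).
Step 4: error magnitude e = S_0/v_4 = S_0·∏_{j≠4}(α_4 − α_j) = 6·3 = 18 ≡ 7 (mod 11).
Step 5: correct position 4: c_4 = r_4 − e = 8 − 7 ≡ 1 (mod 11). Hence c = [9, 10, 6, 1, 0].
  Check: interpolating c through the α_i gives m(x) = 5 + 1·x (degree < 2) with m(α_i) = c_i for every i, so c is indeed a codeword.


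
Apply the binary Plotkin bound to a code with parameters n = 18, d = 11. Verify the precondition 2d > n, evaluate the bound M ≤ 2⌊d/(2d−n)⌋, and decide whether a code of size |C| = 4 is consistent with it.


Plotkin bound M ≤ 4; given |C| = 4 ≤ bound (satisfied).

Check applicability: 2d = 22, n = 18.
2d − n = 4 > 0, so Plotkin applies.
Compute d/(2d−n) = 11/4 ≈ 2.7500.
⌊d/(2d−n)⌋ = 2.
Plotkin bound: M ≤ 2·2 = 4.
Given |C| = 4, check: satisfied.
This |C| is at the Plotkin bound.


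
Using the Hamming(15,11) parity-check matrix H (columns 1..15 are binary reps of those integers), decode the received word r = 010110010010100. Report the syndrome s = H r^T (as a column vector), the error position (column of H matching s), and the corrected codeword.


s = (1, 1, 0, 1)^T, error position = 13, corrected codeword c = 010110010010000

Compute s = H r^T mod 2 one row at a time:
  s_1 = 1 + 0 + 0 + 1 + 0 + 1 + 0 + 0 = 3 ≡ 1 (mod 2).
  s_2 = 1 + 1 + 0 + 0 + 0 + 1 + 0 + 0 = 3 ≡ 1 (mod 2).
  s_3 = 1 + 0 + 0 + 0 + 0 + 1 + 0 + 0 = 2 ≡ 0 (mod 2).
  s_4 = 0 + 0 + 1 + 0 + 0 + 1 + 1 + 0 = 3 ≡ 1 (mod 2).
s = (1, 1, 0, 1)^T — this equals column 13 of H (binary 1101), so error is at position 13.
Correct: flip bit 13 of r = 010110010010100 to get c = 010110010010000.


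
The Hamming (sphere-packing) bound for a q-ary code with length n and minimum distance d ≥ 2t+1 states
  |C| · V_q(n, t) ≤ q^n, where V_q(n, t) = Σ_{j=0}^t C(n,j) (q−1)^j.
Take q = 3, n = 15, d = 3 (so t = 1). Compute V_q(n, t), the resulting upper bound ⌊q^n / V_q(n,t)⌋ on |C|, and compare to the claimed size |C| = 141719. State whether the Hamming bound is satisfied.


V_q(n, t) = 31, q^n = 14348907, Hamming bound = 462867, |C| = 141719 ≤ bound (satisfied).

Step 1: Compute V_q(n, t) = Σ_{j=0}^1 C(n, j) (q−1)^j.
  j = 0: C(15,0)·(2)^0 = 1·1 = 1.
  j = 1: C(15,1)·(2)^1 = 15·2 = 30.
  V_q(n, t) = 1 + 30 = 31.
Step 2: q^n = 3^15 = 14348907.
Step 3: Hamming bound ⌊q^n / V_q(n,t)⌋ = ⌊14348907/31⌋ = 462867.
Step 4: Compare |C| = 141719 to 462867: satisfied.
The claimed |C| lies below the Hamming bound.


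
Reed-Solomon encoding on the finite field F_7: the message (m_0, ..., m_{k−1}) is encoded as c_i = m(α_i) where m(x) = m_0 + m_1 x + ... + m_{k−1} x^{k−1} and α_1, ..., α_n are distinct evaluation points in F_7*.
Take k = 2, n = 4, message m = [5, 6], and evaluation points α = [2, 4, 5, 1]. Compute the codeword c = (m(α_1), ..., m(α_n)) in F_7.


c = [3, 1, 0, 4]

Message polynomial: m(x) = 5 + 6·x (mod 7).
For each evaluation point α_i, compute m(α_i) mod 7:
  α_1 = 2: Horner steps 6 → 3, so m(2) = 3.
  α_2 = 4: Horner steps 6 → 1, so m(4) = 1.
  α_3 = 5: Horner steps 6 → 0, so m(5) = 0.
  α_4 = 1: Horner steps 6 → 4, so m(1) = 4.
Codeword c = [3, 1, 0, 4] ∈ F_7^4.
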